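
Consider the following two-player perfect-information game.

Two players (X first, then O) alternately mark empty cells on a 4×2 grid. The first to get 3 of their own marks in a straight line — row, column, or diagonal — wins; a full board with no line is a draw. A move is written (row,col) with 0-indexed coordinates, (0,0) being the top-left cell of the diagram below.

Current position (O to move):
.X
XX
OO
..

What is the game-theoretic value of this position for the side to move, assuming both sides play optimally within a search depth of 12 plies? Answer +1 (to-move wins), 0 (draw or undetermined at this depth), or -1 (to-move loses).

ply 1, O at .X/XX/OO/.. | (0,0)=+0→OX/XX/OO/..*; (3,0)=+0→.X/XX/OO/O.; (3,1)=+0→.X/XX/OO/.O
ply 2, X at OX/XX/OO/.. | (3,0)=+0→OX/XX/OO/X.*; (3,1)=+0→OX/XX/OO/.X
ply 3, O at OX/XX/OO/X. | (3,1)=+0→OX/XX/OO/XO*
ply 4: OX/XX/OO/XO is terminal +0 (X); from .X/XX/OO/.. depth 12

value(.X/XX/OO/.., O) = 0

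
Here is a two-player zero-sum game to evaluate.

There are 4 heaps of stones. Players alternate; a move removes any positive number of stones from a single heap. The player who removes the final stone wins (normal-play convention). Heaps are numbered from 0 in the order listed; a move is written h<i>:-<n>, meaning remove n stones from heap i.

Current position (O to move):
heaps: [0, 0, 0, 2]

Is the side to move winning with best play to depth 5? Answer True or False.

O winning at [(0,0,0,2)]: True

[(0,0,0,2)] O move#1: h3:-1:-1/(0,0,0,1), h3:-2:+1/(0,0,0,0)*
[(0,0,0,0)] end (terminal -1, X#2); searched (0,0,0,2) to 5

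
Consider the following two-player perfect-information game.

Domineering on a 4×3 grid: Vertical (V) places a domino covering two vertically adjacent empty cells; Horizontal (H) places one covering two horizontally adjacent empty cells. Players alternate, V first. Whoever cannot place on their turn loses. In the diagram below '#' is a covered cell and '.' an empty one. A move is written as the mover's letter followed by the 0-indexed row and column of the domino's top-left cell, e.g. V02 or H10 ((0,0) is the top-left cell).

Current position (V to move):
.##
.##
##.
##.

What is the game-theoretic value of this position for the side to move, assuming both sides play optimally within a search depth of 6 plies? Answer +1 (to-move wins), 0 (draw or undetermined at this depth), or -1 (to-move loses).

[.##/.##/##./##.] V move#1: V00:+1/###/###/##./##.*, V22:+1/.##/.##/###/###
[###/###/##./##.] end (terminal -1, H#2); searched .##/.##/##./##. to 6

value(.##/.##/##./##., V) = +1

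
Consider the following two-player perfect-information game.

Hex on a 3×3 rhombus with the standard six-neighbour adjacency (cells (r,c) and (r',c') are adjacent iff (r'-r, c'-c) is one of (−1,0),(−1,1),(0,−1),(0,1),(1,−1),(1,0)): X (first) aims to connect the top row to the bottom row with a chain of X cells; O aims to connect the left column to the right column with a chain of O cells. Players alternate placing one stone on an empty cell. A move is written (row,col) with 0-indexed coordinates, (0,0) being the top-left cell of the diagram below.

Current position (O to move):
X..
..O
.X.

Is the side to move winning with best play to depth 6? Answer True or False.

O winning at [X../..O/.X.]: True

[X../..O/.X.] O move#1: (0,1):-1/XO./..O/.X., (0,2):-1/X.O/..O/.X., (1,0):-1/X../O.O/.X., (1,1):+1/X../.OO/.X.*, (2,0):-1/X../..O/OX., (2,2):-1/X../..O/.XO
[X../.OO/.X.] X move#2: (0,1):-1/XX./.OO/.X.*, (0,2):-1/X.X/.OO/.X., (1,0):-1/X../XOO/.X., (2,0):-1/X../.OO/XX., (2,2):-1/X../.OO/.XX
[XX./.OO/.X.] O move#3: (0,2):+1/XXO/.OO/.X.*, (1,0):+1/XX./OOO/.X., (2,0):+1/XX./.OO/OX., (2,2):+1/XX./.OO/.XO
[XXO/.OO/.X.] X move#4: (1,0):-1/XXO/XOO/.X.*, (2,0):-1/XXO/.OO/XX., (2,2):-1/XXO/.OO/.XX
[XXO/XOO/.X.] O move#5: (2,0):+1/XXO/XOO/OX.*, (2,2):-1/XXO/XOO/.XO
[XXO/XOO/OX.] end (terminal -1, X#6); searched X../..O/.X. to 6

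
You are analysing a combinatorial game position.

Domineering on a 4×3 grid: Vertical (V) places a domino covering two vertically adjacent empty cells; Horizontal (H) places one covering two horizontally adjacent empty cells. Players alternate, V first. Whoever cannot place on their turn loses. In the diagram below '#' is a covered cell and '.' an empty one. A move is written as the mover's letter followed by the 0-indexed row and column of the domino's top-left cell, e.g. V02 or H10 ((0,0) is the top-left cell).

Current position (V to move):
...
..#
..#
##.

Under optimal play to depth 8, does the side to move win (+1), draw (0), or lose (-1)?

[.../..#/..#/##.] V move#1: V00:+1/#../#.#/..#/##.*, V01:+1/.#./.##/..#/##., V10:+1/.../#.#/#.#/##., V11:+1/.../.##/.##/##.
[#../#.#/..#/##.] H move#2: H01:-1/###/#.#/..#/##.*, H20:-1/#../#.#/###/##.
[###/#.#/..#/##.] V move#3: V11:+1/###/###/.##/##.*
[###/###/.##/##.] end (terminal -1, H#4); searched .../..#/..#/##. to 8

value(.../..#/..#/##., V) = +1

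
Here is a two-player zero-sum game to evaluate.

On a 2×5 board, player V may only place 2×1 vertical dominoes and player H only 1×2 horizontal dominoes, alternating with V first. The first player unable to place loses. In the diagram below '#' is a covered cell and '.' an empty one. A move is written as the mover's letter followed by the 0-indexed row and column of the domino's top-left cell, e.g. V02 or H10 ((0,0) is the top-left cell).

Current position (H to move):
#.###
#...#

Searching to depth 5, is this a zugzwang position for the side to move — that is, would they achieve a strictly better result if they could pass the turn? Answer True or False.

zugzwang(#.###/#...#, H) = False

[#.###/#...#] H move#1: H11:+1/#.###/###.#*, H12:-1/#.###/#.###
[#.###/###.#] end (terminal -1, V#2); searched #.###/#...# to 5
if H skipped the turn, V would face:
~ [#.###/#...#] V move#1: V01:-1/#####/##..#*
~ [#####/##..#] H move#2: H12:+1/#####/#####*
~ [#####/#####] end (terminal -1, V#3); searched #.###/#...# to 5
compare (H): move=+1 vs pass=+1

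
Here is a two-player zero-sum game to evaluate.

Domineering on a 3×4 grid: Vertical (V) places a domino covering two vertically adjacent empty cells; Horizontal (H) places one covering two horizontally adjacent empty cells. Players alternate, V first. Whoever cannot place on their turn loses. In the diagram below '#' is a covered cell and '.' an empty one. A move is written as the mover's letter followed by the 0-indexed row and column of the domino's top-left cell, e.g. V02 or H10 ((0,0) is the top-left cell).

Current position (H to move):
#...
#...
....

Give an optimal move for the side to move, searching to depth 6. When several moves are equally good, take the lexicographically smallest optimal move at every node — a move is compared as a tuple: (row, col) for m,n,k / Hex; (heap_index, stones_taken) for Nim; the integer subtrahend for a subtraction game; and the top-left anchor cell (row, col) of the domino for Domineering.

H's best at [#.../#.../....]: H11

ply 1, H at #.../#.../.... | H01=-1→###./#.../....; H02=-1→#.##/#.../....; H11=+1→#.../###./....*; H12=+1→#.../#.##/....; H20=-1→#.../#.../##..; H21=-1→#.../#.../.##.; H22=-1→#.../#.../..##
ply 2, V at #.../###./.... | V03=-1→#..#/####/....*; V13=-1→#.../####/...#
ply 3, H at #..#/####/.... | H01=+1→####/####/....*; H20=+1→#..#/####/##..; H21=+1→#..#/####/.##.; H22=+1→#..#/####/..##
ply 4: ####/####/.... is terminal -1 (V); from #.../#.../.... depth 6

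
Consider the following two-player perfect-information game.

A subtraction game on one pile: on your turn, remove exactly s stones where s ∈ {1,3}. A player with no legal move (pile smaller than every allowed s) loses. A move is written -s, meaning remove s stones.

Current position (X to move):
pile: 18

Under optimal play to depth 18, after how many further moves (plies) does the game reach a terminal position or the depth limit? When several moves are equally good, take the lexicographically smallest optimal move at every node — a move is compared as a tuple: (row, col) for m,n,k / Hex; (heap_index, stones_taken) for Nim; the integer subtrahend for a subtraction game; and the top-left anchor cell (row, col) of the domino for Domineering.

PV length from [18]: 18 plies

[18] X move#1: -1:-1/17*, -3:-1/15
[17] O move#2: -1:+1/16*, -3:+1/14
[16] X move#3: -1:-1/15*, -3:-1/13
[15] O move#4: -1:+1/14*, -3:+1/12
[14] X move#5: -1:-1/13*, -3:-1/11
[13] O move#6: -1:+1/12*, -3:+1/10
[12] X move#7: -1:-1/11*, -3:-1/9
[11] O move#8: -1:+1/10*, -3:+1/8
[10] X move#9: -1:-1/9*, -3:-1/7
[9] O move#10: -1:+1/8*, -3:+1/6
[8] X move#11: -1:-1/7*, -3:-1/5
[7] O move#12: -1:+1/6*, -3:+1/4
[6] X move#13: -1:-1/5*, -3:-1/3
[5] O move#14: -1:+1/4*, -3:+1/2
[4] X move#15: -1:-1/3*, -3:-1/1
[3] O move#16: -1:+1/2*, -3:+1/0
[2] X move#17: -1:-1/1*
[1] O move#18: -1:+1/0*
[0] end (terminal -1, X#19); searched 18 to 18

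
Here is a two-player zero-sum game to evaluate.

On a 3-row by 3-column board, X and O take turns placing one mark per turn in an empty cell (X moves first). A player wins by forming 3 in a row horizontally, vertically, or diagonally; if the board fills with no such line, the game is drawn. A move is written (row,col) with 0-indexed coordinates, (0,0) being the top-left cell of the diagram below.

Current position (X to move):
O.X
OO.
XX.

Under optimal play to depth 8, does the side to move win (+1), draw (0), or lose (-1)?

value(O.X/OO./XX., X) = +1

[O.X/OO./XX.] X move#1: (0,1):-1/OXX/OO./XX., (1,2):-1/O.X/OOX/XX., (2,2):+1/O.X/OO./XXX*
[O.X/OO./XXX] end (terminal -1, O#2); searched O.X/OO./XX. to 8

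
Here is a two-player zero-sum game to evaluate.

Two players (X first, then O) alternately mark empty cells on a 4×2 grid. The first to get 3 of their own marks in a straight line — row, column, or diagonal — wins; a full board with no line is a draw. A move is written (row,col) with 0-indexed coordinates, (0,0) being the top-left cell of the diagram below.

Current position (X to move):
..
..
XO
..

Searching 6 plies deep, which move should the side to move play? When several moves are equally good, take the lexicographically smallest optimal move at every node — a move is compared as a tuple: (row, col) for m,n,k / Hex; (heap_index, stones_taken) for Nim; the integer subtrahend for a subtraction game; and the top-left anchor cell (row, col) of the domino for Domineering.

p1 X@[../../XO/..]: (0,0)[X./../XO/..]+0 (0,1)[.X/../XO/..]+0 (1,0)[../X./XO/..]+1* (1,1)[../.X/XO/..]+0 (3,0)[../../XO/X.]+0 (3,1)[../../XO/.X]+0
p2 O@[../X./XO/..]: (0,0)[O./X./XO/..]-1* (0,1)[.O/X./XO/..]-1 (1,1)[../XO/XO/..]-1 (3,0)[../X./XO/O.]-1 (3,1)[../X./XO/.O]-1
p3 X@[O./X./XO/..]: (0,1)[OX/X./XO/..]+0 (1,1)[O./XX/XO/..]+0 (3,0)[O./X./XO/X.]+1* (3,1)[O./X./XO/.X]+0
p4 O@[O./X./XO/X.] terminal -1; root [../../XO/..] d6

X's best at [../../XO/..]: (1,0)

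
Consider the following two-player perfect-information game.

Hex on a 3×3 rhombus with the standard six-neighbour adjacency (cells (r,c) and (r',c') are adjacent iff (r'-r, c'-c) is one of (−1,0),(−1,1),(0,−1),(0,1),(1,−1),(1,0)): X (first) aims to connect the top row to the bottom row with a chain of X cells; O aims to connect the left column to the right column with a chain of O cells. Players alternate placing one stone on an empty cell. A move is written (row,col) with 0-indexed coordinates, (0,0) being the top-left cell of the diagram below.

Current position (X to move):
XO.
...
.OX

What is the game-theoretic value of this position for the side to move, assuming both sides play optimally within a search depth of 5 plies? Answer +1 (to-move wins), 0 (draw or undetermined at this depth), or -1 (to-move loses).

ply 1, X at XO./.../.OX | (0,2)=+1→XOX/.../.OX*; (1,0)=+1→XO./X../.OX; (1,1)=+1→XO./.X./.OX; (1,2)=+1→XO./..X/.OX; (2,0)=+1→XO./.../XOX
ply 2, O at XOX/.../.OX | (1,0)=-1→XOX/O../.OX*; (1,1)=-1→XOX/.O./.OX; (1,2)=-1→XOX/..O/.OX; (2,0)=-1→XOX/.../OOX
ply 3, X at XOX/O../.OX | (1,1)=+1→XOX/OX./.OX*; (1,2)=+1→XOX/O.X/.OX; (2,0)=+1→XOX/O../XOX
ply 4, O at XOX/OX./.OX | (1,2)=-1→XOX/OXO/.OX*; (2,0)=-1→XOX/OX./OOX
ply 5, X at XOX/OXO/.OX | (2,0)=+1→XOX/OXO/XOX*
ply 6: XOX/OXO/XOX is terminal -1 (O); from XO./.../.OX depth 5

value(XO./.../.OX, X) = +1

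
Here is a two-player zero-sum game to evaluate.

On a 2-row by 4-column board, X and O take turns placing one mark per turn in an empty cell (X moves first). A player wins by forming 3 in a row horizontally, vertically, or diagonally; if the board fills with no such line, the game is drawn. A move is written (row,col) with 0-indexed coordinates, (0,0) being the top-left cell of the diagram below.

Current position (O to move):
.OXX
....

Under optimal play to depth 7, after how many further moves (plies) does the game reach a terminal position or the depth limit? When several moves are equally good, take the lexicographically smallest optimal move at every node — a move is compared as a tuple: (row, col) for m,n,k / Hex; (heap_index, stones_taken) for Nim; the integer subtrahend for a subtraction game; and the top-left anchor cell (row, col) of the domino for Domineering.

PV length from [.OXX/....]: 5 plies

[.OXX/....] O move#1: (0,0):+0/OOXX/....*, (1,0):+0/.OXX/O..., (1,1):+0/.OXX/.O.., (1,2):+0/.OXX/..O., (1,3):+0/.OXX/...O
[OOXX/....] X move#2: (1,0):+0/OOXX/X...*, (1,1):+0/OOXX/.X.., (1,2):+0/OOXX/..X., (1,3):+0/OOXX/...X
[OOXX/X...] O move#3: (1,1):+0/OOXX/XO..*, (1,2):+0/OOXX/X.O., (1,3):+0/OOXX/X..O
[OOXX/XO..] X move#4: (1,2):+0/OOXX/XOX.*, (1,3):+0/OOXX/XO.X
[OOXX/XOX.] O move#5: (1,3):+0/OOXX/XOXO*
[OOXX/XOXO] end (terminal +0, X#6); searched .OXX/.... to 7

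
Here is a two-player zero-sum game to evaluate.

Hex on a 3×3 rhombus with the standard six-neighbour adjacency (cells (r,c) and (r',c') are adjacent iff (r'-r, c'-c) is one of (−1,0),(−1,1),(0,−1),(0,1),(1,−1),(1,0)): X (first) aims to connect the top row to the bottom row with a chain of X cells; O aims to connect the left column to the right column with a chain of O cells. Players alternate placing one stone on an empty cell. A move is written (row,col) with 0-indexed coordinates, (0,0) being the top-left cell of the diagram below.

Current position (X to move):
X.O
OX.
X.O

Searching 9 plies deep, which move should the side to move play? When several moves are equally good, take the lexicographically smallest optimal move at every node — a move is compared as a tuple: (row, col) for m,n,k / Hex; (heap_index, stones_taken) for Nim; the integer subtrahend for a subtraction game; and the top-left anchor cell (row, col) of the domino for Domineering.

X's best at [X.O/OX./X.O]: (0,1)

ply 1, X at X.O/OX./X.O | (0,1)=+1→XXO/OX./X.O*; (1,2)=-1→X.O/OXX/X.O; (2,1)=-1→X.O/OX./XXO
ply 2: XXO/OX./X.O is terminal -1 (O); from X.O/OX./X.O depth 9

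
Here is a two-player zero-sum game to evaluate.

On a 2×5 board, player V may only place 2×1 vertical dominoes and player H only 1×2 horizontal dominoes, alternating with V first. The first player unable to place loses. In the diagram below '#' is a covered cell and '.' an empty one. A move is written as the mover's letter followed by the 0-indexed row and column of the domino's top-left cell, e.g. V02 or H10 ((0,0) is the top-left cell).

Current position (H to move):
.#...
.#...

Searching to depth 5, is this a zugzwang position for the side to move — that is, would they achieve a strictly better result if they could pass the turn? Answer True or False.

zugzwang(.#.../.#..., H) = False

p1 H@[.#.../.#...]: H02[.###./.#...]-1* H03[.#.##/.#...]-1 H12[.#.../.###.]-1 H13[.#.../.#.##]-1
p2 V@[.###./.#...]: V00[####./##...]-1 V04[.####/.#..#]+1*
p3 H@[.####/.#..#]: H12[.####/.####]-1*
p4 V@[.####/.####]: V00[#####/#####]+1*
p5 H@[#####/#####] terminal -1; root [.#.../.#...] d5
suppose H passes — search the same position with V to move:
pass> p1 V@[.#.../.#...]: V00[##.../##...]-1 V02[.##../.##..]-1 V03[.#.#./.#.#.]+1* V04[.#..#/.#..#]-1
pass> p2 H@[.#.#./.#.#.] terminal -1; root [.#.../.#...] d5
for H: play -1, pass -1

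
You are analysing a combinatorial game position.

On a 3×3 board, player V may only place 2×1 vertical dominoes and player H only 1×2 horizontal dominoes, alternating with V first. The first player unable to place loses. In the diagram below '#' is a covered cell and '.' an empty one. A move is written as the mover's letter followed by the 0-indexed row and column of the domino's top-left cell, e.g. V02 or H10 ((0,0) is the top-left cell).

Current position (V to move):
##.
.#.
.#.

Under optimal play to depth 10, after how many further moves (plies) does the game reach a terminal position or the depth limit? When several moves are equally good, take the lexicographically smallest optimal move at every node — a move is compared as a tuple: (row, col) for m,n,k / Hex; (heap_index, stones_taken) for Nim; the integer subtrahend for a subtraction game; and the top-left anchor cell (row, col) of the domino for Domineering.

PV length from [##./.#./.#.]: 1 ply

[##./.#./.#.] V move#1: V02:+1/###/.##/.#.*, V10:+1/##./##./##., V12:+1/##./.##/.##
[###/.##/.#.] end (terminal -1, H#2); searched ##./.#./.#. to 10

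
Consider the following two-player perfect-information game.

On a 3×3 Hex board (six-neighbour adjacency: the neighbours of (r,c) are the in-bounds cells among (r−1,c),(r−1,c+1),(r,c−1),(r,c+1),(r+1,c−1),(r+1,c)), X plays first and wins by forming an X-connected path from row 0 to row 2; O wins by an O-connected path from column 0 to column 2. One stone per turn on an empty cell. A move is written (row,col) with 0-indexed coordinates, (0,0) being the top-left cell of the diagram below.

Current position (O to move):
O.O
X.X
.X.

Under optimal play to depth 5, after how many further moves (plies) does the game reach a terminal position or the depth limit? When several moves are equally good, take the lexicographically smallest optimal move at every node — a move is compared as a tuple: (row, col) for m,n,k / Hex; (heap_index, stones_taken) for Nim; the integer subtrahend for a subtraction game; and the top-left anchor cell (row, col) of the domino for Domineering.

ply 1, O at O.O/X.X/.X. | (0,1)=+1→OOO/X.X/.X.*; (1,1)=+1→O.O/XOX/.X.; (2,0)=+1→O.O/X.X/OX.; (2,2)=-1→O.O/X.X/.XO
ply 2: OOO/X.X/.X. is terminal -1 (X); from O.O/X.X/.X. depth 5

PV length from [O.O/X.X/.X.]: 1 ply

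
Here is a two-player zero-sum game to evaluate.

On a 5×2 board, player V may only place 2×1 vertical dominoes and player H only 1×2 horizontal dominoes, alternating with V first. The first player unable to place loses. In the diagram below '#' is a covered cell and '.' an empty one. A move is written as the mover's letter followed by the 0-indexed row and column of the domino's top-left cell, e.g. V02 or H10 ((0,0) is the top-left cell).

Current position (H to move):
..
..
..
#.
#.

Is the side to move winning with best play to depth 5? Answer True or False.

H winning at [../../../#./#.]: True

[../../../#./#.] H move#1: H00:-1/##/../../#./#., H10:+1/../##/../#./#.*, H20:-1/../../##/#./#.
[../##/../#./#.] V move#2: V21:-1/../##/.#/##/#.*, V31:-1/../##/../##/##
[../##/.#/##/#.] H move#3: H00:+1/##/##/.#/##/#.*
[##/##/.#/##/#.] end (terminal -1, V#4); searched ../../../#./#. to 5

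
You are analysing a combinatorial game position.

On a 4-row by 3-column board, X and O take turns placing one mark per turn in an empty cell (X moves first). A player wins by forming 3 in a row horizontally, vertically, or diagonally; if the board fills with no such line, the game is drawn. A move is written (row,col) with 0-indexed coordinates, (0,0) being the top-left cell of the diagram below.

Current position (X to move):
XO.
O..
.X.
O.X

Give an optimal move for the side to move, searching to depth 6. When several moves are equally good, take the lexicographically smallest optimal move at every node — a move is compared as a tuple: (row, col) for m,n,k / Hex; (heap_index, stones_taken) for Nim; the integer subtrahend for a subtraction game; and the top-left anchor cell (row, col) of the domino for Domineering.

p1 X@[XO./O../.X./O.X]: (0,2)[XOX/O../.X./O.X]-1 (1,1)[XO./OX./.X./O.X]-1 (1,2)[XO./O.X/.X./O.X]-1 (2,0)[XO./O../XX./O.X]+1* (2,2)[XO./O../.XX/O.X]-1 (3,1)[XO./O../.X./OXX]-1
p2 O@[XO./O../XX./O.X]: (0,2)[XOO/O../XX./O.X]-1* (1,1)[XO./OO./XX./O.X]-1 (1,2)[XO./O.O/XX./O.X]-1 (2,2)[XO./O../XXO/O.X]-1 (3,1)[XO./O../XX./OOX]-1
p3 X@[XOO/O../XX./O.X]: (1,1)[XOO/OX./XX./O.X]+1* (1,2)[XOO/O.X/XX./O.X]+0 (2,2)[XOO/O../XXX/O.X]+1 (3,1)[XOO/O../XX./OXX]+1
p4 O@[XOO/OX./XX./O.X]: (1,2)[XOO/OXO/XX./O.X]-1* (2,2)[XOO/OX./XXO/O.X]-1 (3,1)[XOO/OX./XX./OOX]-1
p5 X@[XOO/OXO/XX./O.X]: (2,2)[XOO/OXO/XXX/O.X]+1* (3,1)[XOO/OXO/XX./OXX]+1
p6 O@[XOO/OXO/XXX/O.X] terminal -1; root [XO./O../.X./O.X] d6

X's best at [XO./O../.X./O.X]: (2,0)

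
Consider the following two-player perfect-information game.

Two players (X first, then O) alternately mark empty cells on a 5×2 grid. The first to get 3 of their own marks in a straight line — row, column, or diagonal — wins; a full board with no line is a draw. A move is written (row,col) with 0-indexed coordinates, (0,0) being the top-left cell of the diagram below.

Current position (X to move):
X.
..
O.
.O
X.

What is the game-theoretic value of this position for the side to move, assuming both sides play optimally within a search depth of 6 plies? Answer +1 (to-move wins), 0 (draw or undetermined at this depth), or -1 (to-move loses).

[X./../O./.O/X.] X move#1: (0,1):-1/XX/../O./.O/X., (1,0):-1/X./X./O./.O/X., (1,1):+0/X./.X/O./.O/X.*, (2,1):+0/X./../OX/.O/X., (3,0):-1/X./../O./XO/X., (4,1):+0/X./../O./.O/XX
[X./.X/O./.O/X.] O move#2: (0,1):+0/XO/.X/O./.O/X.*, (1,0):+0/X./OX/O./.O/X., (2,1):+0/X./.X/OO/.O/X., (3,0):+0/X./.X/O./OO/X., (4,1):+0/X./.X/O./.O/XO
[XO/.X/O./.O/X.] X move#3: (1,0):+0/XO/XX/O./.O/X.*, (2,1):+0/XO/.X/OX/.O/X., (3,0):+0/XO/.X/O./XO/X., (4,1):+0/XO/.X/O./.O/XX
[XO/XX/O./.O/X.] O move#4: (2,1):+0/XO/XX/OO/.O/X.*, (3,0):+0/XO/XX/O./OO/X., (4,1):+0/XO/XX/O./.O/XO
[XO/XX/OO/.O/X.] X move#5: (3,0):-1/XO/XX/OO/XO/X., (4,1):+0/XO/XX/OO/.O/XX*
[XO/XX/OO/.O/XX] O move#6: (3,0):+0/XO/XX/OO/OO/XX*
[XO/XX/OO/OO/XX] end (terminal +0, X#7); searched X./../O./.O/X. to 6

value(X./../O./.O/X., X) = 0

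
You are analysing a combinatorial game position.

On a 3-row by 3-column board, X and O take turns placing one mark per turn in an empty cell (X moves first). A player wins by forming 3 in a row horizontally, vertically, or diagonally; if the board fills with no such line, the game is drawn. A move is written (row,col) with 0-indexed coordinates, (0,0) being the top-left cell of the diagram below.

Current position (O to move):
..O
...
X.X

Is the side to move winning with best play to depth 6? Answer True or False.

O winning at [..O/.../X.X]: False

[..O/.../X.X] O move#1: (0,0):-1/O.O/.../X.X*, (0,1):-1/.OO/.../X.X, (1,0):-1/..O/O../X.X, (1,1):-1/..O/.O./X.X, (1,2):-1/..O/..O/X.X, (2,1):-1/..O/.../XOX
[O.O/.../X.X] X move#2: (0,1):+0/OXO/.../X.X, (1,0):-1/O.O/X../X.X, (1,1):-1/O.O/.X./X.X, (1,2):-1/O.O/..X/X.X, (2,1):+1/O.O/.../XXX*
[O.O/.../XXX] end (terminal -1, O#3); searched ..O/.../X.X to 6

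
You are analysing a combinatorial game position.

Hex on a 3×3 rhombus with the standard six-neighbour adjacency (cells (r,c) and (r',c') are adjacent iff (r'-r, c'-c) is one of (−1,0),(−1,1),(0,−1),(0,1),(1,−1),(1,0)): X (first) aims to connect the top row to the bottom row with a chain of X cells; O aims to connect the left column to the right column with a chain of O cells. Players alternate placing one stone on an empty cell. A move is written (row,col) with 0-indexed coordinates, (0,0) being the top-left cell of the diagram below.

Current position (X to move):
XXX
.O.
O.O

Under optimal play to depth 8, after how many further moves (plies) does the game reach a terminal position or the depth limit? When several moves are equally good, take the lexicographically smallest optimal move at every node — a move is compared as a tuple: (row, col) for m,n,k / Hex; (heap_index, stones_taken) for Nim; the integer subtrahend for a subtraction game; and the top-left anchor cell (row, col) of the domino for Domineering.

PV length from [XXX/.O./O.O]: 2 plies

p1 X@[XXX/.O./O.O]: (1,0)[XXX/XO./O.O]-1* (1,2)[XXX/.OX/O.O]-1 (2,1)[XXX/.O./OXO]-1
p2 O@[XXX/XO./O.O]: (1,2)[XXX/XOO/O.O]+1* (2,1)[XXX/XO./OOO]+1
p3 X@[XXX/XOO/O.O] terminal -1; root [XXX/.O./O.O] d8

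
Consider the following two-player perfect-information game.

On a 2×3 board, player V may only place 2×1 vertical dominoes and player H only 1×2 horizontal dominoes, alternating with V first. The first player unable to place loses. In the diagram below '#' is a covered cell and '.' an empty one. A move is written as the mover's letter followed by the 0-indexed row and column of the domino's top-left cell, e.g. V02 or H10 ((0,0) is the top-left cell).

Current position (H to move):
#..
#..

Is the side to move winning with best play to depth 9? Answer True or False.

p1 H@[#../#..]: H01[###/#..]+1* H11[#../###]+1
p2 V@[###/#..] terminal -1; root [#../#..] d9

H winning at [#../#..]: True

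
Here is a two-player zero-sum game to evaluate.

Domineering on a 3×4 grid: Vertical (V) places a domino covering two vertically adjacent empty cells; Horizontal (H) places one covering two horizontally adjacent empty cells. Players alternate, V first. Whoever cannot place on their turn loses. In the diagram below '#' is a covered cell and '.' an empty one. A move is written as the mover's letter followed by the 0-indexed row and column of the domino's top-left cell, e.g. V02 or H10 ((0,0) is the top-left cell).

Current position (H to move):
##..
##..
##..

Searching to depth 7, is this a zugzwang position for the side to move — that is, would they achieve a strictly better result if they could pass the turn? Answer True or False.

ply 1, H at ##../##../##.. | H02=-1→####/##../##..; H12=+1→##../####/##..*; H22=-1→##../##../####
ply 2: ##../####/##.. is terminal -1 (V); from ##../##../##.. depth 7
suppose H passes — search the same position with V to move:
pass> ply 1, V at ##../##../##.. | V02=+1→###./###./##..*; V03=+1→##.#/##.#/##..; V12=+1→##../###./###.; V13=+1→##../##.#/##.#
pass> ply 2, H at ###./###./##.. | H22=-1→###./###./####*
pass> ply 3, V at ###./###./#### | V03=+1→####/####/####*
pass> ply 4: ####/####/#### is terminal -1 (H); from ##../##../##.. depth 7
for H: play +1, pass -1

zugzwang(##../##../##.., H) = False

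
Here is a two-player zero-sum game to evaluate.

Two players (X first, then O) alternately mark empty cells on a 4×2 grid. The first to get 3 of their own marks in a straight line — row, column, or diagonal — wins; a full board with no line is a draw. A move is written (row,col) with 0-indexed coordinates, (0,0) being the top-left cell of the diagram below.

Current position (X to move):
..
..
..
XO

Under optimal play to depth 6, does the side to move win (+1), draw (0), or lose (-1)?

value(../../../XO, X) = 0

[../../../XO] X move#1: (0,0):+0/X./../../XO*, (0,1):+0/.X/../../XO, (1,0):+0/../X./../XO, (1,1):+0/../.X/../XO, (2,0):+0/../../X./XO, (2,1):+0/../../.X/XO
[X./../../XO] O move#2: (0,1):+0/XO/../../XO*, (1,0):+0/X./O./../XO, (1,1):+0/X./.O/../XO, (2,0):+0/X./../O./XO, (2,1):+0/X./../.O/XO
[XO/../../XO] X move#3: (1,0):+0/XO/X./../XO*, (1,1):+0/XO/.X/../XO, (2,0):+0/XO/../X./XO, (2,1):+0/XO/../.X/XO
[XO/X./../XO] O move#4: (1,1):-1/XO/XO/../XO, (2,0):+0/XO/X./O./XO*, (2,1):-1/XO/X./.O/XO
[XO/X./O./XO] X move#5: (1,1):+0/XO/XX/O./XO*, (2,1):+0/XO/X./OX/XO
[XO/XX/O./XO] O move#6: (2,1):+0/XO/XX/OO/XO*
[XO/XX/OO/XO] end (terminal +0, X#7); searched ../../../XO to 6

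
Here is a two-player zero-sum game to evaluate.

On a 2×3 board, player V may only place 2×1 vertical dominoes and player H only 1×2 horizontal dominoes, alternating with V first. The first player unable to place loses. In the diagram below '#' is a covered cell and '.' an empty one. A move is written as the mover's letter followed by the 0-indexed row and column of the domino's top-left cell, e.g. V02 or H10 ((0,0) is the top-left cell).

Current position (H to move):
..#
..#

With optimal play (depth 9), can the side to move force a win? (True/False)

ply 1, H at ..#/..# | H00=+1→###/..#*; H10=+1→..#/###
ply 2: ###/..# is terminal -1 (V); from ..#/..# depth 9

H winning at [..#/..#]: True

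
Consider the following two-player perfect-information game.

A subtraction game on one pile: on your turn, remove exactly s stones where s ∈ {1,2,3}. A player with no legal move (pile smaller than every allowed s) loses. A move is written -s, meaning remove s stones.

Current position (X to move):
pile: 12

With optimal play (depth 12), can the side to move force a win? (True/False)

p1 X@[12]: -1[11]-1* -2[10]-1 -3[9]-1
p2 O@[11]: -1[10]-1 -2[9]-1 -3[8]+1*
p3 X@[8]: -1[7]-1* -2[6]-1 -3[5]-1
p4 O@[7]: -1[6]-1 -2[5]-1 -3[4]+1*
p5 X@[4]: -1[3]-1* -2[2]-1 -3[1]-1
p6 O@[3]: -1[2]-1 -2[1]-1 -3[0]+1*
p7 X@[0] terminal -1; root [12] d12

X winning at [12]: False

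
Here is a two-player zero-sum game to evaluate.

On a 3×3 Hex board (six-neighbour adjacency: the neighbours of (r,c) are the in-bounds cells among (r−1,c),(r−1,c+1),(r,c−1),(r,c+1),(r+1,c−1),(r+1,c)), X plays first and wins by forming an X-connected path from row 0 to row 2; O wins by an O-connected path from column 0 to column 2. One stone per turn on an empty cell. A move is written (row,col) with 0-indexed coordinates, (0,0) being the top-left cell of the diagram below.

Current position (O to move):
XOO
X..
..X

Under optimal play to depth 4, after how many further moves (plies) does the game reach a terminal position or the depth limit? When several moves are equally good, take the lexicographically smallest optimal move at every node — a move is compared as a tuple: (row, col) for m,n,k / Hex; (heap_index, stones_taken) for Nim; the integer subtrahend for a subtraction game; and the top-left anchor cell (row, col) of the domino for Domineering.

PV length from [XOO/X../..X]: 2 plies

ply 1, O at XOO/X../..X | (1,1)=-1→XOO/XO./..X*; (1,2)=-1→XOO/X.O/..X; (2,0)=-1→XOO/X../O.X; (2,1)=-1→XOO/X../.OX
ply 2, X at XOO/XO./..X | (1,2)=-1→XOO/XOX/..X; (2,0)=+1→XOO/XO./X.X*; (2,1)=-1→XOO/XO./.XX
ply 3: XOO/XO./X.X is terminal -1 (O); from XOO/X../..X depth 4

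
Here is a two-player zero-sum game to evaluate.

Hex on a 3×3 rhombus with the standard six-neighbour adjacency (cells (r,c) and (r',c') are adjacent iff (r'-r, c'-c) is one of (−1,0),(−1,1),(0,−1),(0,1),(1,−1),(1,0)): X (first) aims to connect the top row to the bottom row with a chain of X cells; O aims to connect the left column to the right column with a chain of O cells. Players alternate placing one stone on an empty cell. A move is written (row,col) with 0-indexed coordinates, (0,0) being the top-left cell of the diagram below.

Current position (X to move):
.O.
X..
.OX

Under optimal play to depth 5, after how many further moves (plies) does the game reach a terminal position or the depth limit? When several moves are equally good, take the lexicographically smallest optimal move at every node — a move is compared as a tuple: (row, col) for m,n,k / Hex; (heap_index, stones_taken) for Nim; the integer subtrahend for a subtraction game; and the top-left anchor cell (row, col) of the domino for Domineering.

PV length from [.O./X../.OX]: 5 plies

ply 1, X at .O./X../.OX | (0,0)=+1→XO./X../.OX*; (0,2)=+1→.OX/X../.OX; (1,1)=+1→.O./XX./.OX; (1,2)=+1→.O./X.X/.OX; (2,0)=+1→.O./X../XOX
ply 2, O at XO./X../.OX | (0,2)=-1→XOO/X../.OX*; (1,1)=-1→XO./XO./.OX; (1,2)=-1→XO./X.O/.OX; (2,0)=-1→XO./X../OOX
ply 3, X at XOO/X../.OX | (1,1)=+1→XOO/XX./.OX*; (1,2)=+1→XOO/X.X/.OX; (2,0)=+1→XOO/X../XOX
ply 4, O at XOO/XX./.OX | (1,2)=-1→XOO/XXO/.OX*; (2,0)=-1→XOO/XX./OOX
ply 5, X at XOO/XXO/.OX | (2,0)=+1→XOO/XXO/XOX*
ply 6: XOO/XXO/XOX is terminal -1 (O); from .O./X../.OX depth 5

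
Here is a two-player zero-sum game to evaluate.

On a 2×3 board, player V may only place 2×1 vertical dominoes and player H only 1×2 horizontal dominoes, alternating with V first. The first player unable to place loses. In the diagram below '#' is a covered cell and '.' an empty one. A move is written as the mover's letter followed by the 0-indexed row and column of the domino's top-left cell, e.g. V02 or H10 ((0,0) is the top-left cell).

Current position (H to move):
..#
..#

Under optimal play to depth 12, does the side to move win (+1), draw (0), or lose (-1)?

ply 1, H at ..#/..# | H00=+1→###/..#*; H10=+1→..#/###
ply 2: ###/..# is terminal -1 (V); from ..#/..# depth 12

value(..#/..#, H) = +1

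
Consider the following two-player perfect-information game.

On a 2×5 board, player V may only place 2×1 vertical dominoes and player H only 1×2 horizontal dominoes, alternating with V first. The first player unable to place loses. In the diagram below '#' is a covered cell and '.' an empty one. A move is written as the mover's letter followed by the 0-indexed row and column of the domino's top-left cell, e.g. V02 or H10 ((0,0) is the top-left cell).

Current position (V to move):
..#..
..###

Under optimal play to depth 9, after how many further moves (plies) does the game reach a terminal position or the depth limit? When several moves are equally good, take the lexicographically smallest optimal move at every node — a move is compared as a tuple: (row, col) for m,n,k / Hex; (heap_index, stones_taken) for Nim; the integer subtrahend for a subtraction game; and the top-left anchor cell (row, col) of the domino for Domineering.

PV length from [..#../..###]: 3 plies

p1 V@[..#../..###]: V00[#.#../#.###]+1* V01[.##../.####]+1
p2 H@[#.#../#.###]: H03[#.###/#.###]-1*
p3 V@[#.###/#.###]: V01[#####/#####]+1*
p4 H@[#####/#####] terminal -1; root [..#../..###] d9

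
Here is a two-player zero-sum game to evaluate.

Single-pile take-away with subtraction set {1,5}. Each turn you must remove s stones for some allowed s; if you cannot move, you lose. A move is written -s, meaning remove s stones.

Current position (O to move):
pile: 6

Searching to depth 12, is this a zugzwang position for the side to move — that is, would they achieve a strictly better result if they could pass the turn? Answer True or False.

[6] O move#1: -1:-1/5*, -5:-1/1
[5] X move#2: -1:+1/4*, -5:+1/0
[4] O move#3: -1:-1/3*
[3] X move#4: -1:+1/2*
[2] O move#5: -1:-1/1*
[1] X move#6: -1:+1/0*
[0] end (terminal -1, O#7); searched 6 to 12
pass branch (X moves first from the same position):
  | [6] X move#1: -1:-1/5*, -5:-1/1
  | [5] O move#2: -1:+1/4*, -5:+1/0
  | [4] X move#3: -1:-1/3*
  | [3] O move#4: -1:+1/2*
  | [2] X move#5: -1:-1/1*
  | [1] O move#6: -1:+1/0*
  | [0] end (terminal -1, X#7); searched 6 to 12
O moving scores -1; O passing scores +1

zugzwang(6, O) = True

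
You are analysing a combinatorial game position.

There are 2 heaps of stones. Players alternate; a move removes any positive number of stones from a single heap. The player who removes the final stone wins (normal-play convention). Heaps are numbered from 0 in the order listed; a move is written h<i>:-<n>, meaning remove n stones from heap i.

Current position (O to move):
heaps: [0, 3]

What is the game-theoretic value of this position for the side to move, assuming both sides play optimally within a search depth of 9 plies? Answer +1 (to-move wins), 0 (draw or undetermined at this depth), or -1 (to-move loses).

value((0,3), O) = +1

ply 1, O at (0,3) | h1:-1=-1→(0,2); h1:-2=-1→(0,1); h1:-3=+1→(0,0)*
ply 2: (0,0) is terminal -1 (X); from (0,3) depth 9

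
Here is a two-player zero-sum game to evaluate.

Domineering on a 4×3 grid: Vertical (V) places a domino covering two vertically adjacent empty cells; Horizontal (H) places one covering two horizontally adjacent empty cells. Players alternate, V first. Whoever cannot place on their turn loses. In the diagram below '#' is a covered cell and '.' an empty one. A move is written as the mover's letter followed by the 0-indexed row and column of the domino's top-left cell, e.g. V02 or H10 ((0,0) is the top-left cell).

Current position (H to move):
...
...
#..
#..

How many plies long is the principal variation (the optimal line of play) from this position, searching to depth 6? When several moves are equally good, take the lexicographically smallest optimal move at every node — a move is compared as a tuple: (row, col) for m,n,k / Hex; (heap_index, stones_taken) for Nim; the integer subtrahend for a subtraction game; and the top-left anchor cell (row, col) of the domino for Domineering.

ply 1, H at .../.../#../#.. | H00=-1→##./.../#../#..*; H01=-1→.##/.../#../#..; H10=-1→.../##./#../#..; H11=-1→.../.##/#../#..; H21=-1→.../.../###/#..; H31=-1→.../.../#../###
ply 2, V at ##./.../#../#.. | V02=-1→###/..#/#../#..; V11=+1→##./.#./##./#..*; V12=+1→##./..#/#.#/#..; V21=+1→##./.../##./##.; V22=+1→##./.../#.#/#.#
ply 3, H at ##./.#./##./#.. | H31=-1→##./.#./##./###*
ply 4, V at ##./.#./##./### | V02=+1→###/.##/##./###*; V12=+1→##./.##/###/###
ply 5: ###/.##/##./### is terminal -1 (H); from .../.../#../#.. depth 6

PV length from [.../.../#../#..]: 4 plies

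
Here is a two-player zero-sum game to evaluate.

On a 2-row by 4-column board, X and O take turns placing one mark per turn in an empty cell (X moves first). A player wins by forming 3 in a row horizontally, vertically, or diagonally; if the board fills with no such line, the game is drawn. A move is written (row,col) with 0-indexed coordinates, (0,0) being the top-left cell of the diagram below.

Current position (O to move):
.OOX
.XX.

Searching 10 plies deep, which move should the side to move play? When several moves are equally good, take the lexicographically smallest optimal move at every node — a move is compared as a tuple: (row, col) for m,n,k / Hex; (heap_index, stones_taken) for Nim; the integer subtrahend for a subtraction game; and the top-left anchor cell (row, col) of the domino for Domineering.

[.OOX/.XX.] O move#1: (0,0):+1/OOOX/.XX.*, (1,0):-1/.OOX/OXX., (1,3):-1/.OOX/.XXO
[OOOX/.XX.] end (terminal -1, X#2); searched .OOX/.XX. to 10

O's best at [.OOX/.XX.]: (0,0)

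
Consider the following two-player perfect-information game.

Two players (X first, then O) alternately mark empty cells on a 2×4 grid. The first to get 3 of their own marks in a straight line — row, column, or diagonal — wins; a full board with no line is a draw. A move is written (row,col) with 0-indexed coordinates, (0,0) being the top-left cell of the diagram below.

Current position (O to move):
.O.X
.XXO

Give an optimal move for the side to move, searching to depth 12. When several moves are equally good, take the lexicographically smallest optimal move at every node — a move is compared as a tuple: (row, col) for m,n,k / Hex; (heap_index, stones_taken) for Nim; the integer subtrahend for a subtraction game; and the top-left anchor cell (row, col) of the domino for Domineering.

O's best at [.O.X/.XXO]: (1,0)

p1 O@[.O.X/.XXO]: (0,0)[OO.X/.XXO]-1 (0,2)[.OOX/.XXO]-1 (1,0)[.O.X/OXXO]+0*
p2 X@[.O.X/OXXO]: (0,0)[XO.X/OXXO]+0* (0,2)[.OXX/OXXO]+0
p3 O@[XO.X/OXXO]: (0,2)[XOOX/OXXO]+0*
p4 X@[XOOX/OXXO] terminal +0; root [.O.X/.XXO] d12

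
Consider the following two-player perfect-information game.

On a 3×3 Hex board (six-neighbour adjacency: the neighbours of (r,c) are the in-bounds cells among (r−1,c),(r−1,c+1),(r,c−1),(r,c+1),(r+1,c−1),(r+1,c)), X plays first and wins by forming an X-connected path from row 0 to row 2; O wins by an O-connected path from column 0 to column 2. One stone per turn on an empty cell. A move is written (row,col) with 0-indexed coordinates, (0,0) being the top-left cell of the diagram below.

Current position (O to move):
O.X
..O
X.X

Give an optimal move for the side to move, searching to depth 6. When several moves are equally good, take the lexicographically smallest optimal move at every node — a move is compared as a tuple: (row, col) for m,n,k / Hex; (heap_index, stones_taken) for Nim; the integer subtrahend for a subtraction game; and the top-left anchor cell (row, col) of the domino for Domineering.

O's best at [O.X/..O/X.X]: (1,1)

[O.X/..O/X.X] O move#1: (0,1):-1/OOX/..O/X.X, (1,0):-1/O.X/O.O/X.X, (1,1):+1/O.X/.OO/X.X*, (2,1):-1/O.X/..O/XOX
[O.X/.OO/X.X] X move#2: (0,1):-1/OXX/.OO/X.X*, (1,0):-1/O.X/XOO/X.X, (2,1):-1/O.X/.OO/XXX
[OXX/.OO/X.X] O move#3: (1,0):+1/OXX/OOO/X.X*, (2,1):-1/OXX/.OO/XOX
[OXX/OOO/X.X] end (terminal -1, X#4); searched O.X/..O/X.X to 6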